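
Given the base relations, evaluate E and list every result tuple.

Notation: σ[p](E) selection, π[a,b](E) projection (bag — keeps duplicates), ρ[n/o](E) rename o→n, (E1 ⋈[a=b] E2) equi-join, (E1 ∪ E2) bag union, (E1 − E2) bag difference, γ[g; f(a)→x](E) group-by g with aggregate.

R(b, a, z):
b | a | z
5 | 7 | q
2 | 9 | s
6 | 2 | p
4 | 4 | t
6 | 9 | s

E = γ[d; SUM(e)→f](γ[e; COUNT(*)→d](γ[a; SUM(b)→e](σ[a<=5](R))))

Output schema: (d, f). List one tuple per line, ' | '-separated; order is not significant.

Per-node cardinality:
  R → 5
  σ[a<=5](R) → 2
  γ[a; SUM(b)→e](σ[a<=5](R)) → 2
  γ[e; COUNT(*)→d](γ[a; SUM(b)→e](σ[a<=5](R))) → 2
  γ[d; SUM(e)→f](γ[e; COUNT(*)→d](γ[a; SUM(b)→e](σ[a<=5](R)))) → 1

== RESULT ==
d | f
1 | 10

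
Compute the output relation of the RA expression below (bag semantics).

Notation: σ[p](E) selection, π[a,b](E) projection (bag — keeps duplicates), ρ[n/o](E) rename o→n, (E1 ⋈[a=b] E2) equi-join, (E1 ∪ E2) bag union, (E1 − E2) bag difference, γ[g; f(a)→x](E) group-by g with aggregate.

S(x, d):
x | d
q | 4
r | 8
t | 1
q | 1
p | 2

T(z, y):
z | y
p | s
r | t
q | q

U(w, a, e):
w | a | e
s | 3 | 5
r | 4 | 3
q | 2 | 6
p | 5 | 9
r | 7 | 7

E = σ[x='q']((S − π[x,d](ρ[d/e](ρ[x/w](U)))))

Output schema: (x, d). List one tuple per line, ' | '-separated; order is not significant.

Row counts bottom-up:
  S → 5
  U → 5
  ρ[x/w](U) → 5
  ρ[d/e](ρ[x/w](U)) → 5
  π[x,d](ρ[d/e](ρ[x/w](U))) → 5
  (S − π[x,d](ρ[d/e](ρ[x/w](U)))) → 5
  σ[x='q']((S − π[x,d](ρ[d/e](ρ[x/w](U))))) → 2

== RESULT ==
x | d
q | 1
q | 4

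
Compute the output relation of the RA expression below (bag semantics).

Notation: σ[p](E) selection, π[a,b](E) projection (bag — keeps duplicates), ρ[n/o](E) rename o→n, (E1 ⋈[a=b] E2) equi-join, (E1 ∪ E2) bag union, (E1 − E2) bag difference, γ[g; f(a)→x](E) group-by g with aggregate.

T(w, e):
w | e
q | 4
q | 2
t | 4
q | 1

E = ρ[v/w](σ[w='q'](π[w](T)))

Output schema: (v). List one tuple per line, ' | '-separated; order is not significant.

Row counts bottom-up:
  T → 4
  π[w](T) → 4
  σ[w='q'](π[w](T)) → 3
  ρ[v/w](σ[w='q'](π[w](T))) → 3

== RESULT ==
v
q
q
q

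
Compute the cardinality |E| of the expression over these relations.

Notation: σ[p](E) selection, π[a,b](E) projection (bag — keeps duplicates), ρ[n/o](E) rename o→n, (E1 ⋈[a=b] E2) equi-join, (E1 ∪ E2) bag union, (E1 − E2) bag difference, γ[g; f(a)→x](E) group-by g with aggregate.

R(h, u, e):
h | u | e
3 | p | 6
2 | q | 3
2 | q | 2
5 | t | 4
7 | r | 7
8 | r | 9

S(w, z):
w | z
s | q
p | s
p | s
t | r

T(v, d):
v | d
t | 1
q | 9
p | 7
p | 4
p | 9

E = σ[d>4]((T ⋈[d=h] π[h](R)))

Per-node cardinality:
  T → 5
  R → 6
  π[h](R) → 6
  (T ⋈[d=h] π[h](R)) → 1
  σ[d>4]((T ⋈[d=h] π[h](R))) → 1

|E| = 1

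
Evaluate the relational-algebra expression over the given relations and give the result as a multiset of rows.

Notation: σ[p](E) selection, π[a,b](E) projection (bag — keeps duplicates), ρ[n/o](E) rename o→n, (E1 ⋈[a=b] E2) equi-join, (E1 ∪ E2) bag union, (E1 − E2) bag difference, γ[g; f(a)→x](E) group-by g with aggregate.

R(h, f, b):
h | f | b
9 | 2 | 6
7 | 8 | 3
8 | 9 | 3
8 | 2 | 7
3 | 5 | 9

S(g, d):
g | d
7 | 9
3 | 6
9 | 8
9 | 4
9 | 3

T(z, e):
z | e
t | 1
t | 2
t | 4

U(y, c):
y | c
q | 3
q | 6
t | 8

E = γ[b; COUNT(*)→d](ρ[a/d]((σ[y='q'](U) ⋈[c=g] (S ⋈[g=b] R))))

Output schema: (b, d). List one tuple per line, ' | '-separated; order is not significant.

Stepwise |·|:
  U → 3
  σ[y='q'](U) → 2
  S → 5
  R → 5
  (S ⋈[g=b] R) → 6
  (σ[y='q'](U) ⋈[c=g] (S ⋈[g=b] R)) → 2
  ρ[a/d]((σ[y='q'](U) ⋈[c=g] (S ⋈[g=b] R))) → 2
  γ[b; COUNT(*)→d](ρ[a/d]((σ[y='q'](U) ⋈[c=g] (S ⋈[g=b] R)))) → 1

== RESULT ==
b | d
3 | 2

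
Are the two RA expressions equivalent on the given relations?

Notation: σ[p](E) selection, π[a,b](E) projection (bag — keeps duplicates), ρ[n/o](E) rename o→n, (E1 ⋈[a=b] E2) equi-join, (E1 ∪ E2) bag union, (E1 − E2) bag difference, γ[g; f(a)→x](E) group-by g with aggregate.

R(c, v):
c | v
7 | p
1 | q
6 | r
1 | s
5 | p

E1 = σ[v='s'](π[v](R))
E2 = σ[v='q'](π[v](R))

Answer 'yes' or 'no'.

E1 subexpression sizes:
  R → 5
  π[v](R) → 5
  σ[v='s'](π[v](R)) → 1
E2 subexpression sizes:
  R → 5
  π[v](R) → 5
  σ[v='q'](π[v](R)) → 1

E1 result:
v
s
E2 result:
v
q
Witness: ('q',) appears 0× in E1 but 1× in E2.

no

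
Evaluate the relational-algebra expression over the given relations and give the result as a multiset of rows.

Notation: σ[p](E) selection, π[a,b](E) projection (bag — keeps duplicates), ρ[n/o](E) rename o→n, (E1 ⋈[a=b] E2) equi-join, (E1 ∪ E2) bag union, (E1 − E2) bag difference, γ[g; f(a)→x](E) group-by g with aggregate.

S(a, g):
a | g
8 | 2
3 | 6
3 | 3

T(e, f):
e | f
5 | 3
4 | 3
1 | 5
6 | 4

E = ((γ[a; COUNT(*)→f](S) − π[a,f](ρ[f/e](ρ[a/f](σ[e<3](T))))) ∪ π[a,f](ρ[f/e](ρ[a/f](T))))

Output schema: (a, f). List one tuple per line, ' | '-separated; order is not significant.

Per-node cardinality:
  S → 3
  γ[a; COUNT(*)→f](S) → 2
  T → 4
  σ[e<3](T) → 1
  ρ[a/f](σ[e<3](T)) → 1
  ρ[f/e](ρ[a/f](σ[e<3](T))) → 1
  π[a,f](ρ[f/e](ρ[a/f](σ[e<3](T)))) → 1
  (γ[a; COUNT(*)→f](S) − π[a,f](ρ[f/e](ρ[a/f](σ[e<3](T))))) → 2
  T → 4
  ρ[a/f](T) → 4
  ρ[f/e](ρ[a/f](T)) → 4
  π[a,f](ρ[f/e](ρ[a/f](T))) → 4
  ((γ[a; COUNT(*)→f](S) − π[a,f](ρ[f/e](ρ[a/f](σ[e<3](T))))) ∪ π[a,f](ρ[f/e](ρ[a/f](T)))) → 6

== RESULT ==
a | f
3 | 2
3 | 4
3 | 5
4 | 6
5 | 1
8 | 1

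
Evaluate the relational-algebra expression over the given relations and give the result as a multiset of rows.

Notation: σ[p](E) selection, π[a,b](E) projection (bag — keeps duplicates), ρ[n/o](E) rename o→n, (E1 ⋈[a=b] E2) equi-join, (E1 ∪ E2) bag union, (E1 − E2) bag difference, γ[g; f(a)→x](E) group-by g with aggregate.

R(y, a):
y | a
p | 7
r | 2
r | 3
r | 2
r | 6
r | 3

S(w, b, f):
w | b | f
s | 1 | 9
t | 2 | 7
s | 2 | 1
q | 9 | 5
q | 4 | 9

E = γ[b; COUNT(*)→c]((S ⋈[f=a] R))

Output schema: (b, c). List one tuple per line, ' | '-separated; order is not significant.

Row counts bottom-up:
  S → 5
  R → 6
  (S ⋈[f=a] R) → 1
  γ[b; COUNT(*)→c]((S ⋈[f=a] R)) → 1

== RESULT ==
b | c
2 | 1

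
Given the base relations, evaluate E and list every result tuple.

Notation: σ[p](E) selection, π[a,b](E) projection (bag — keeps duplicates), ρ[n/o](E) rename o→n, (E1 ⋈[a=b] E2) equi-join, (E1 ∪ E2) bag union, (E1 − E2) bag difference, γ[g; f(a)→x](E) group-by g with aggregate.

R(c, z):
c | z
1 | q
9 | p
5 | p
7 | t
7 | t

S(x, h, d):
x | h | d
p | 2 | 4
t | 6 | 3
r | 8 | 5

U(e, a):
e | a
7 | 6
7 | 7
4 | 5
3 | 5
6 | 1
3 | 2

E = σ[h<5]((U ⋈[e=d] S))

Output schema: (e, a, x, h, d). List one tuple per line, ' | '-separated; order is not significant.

Subexpression sizes:
  U → 6
  S → 3
  (U ⋈[e=d] S) → 3
  σ[h<5]((U ⋈[e=d] S)) → 1

== RESULT ==
e | a | x | h | d
4 | 5 | p | 2 | 4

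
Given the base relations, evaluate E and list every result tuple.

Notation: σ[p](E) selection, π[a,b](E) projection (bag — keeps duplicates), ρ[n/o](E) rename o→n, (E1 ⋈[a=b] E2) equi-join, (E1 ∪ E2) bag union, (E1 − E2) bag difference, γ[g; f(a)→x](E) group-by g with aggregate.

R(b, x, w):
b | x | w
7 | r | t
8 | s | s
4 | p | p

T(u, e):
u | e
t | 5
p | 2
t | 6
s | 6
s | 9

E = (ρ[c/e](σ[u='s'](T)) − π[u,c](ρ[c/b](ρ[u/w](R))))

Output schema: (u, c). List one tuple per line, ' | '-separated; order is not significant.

Stepwise |·|:
  T → 5
  σ[u='s'](T) → 2
  ρ[c/e](σ[u='s'](T)) → 2
  R → 3
  ρ[u/w](R) → 3
  ρ[c/b](ρ[u/w](R)) → 3
  π[u,c](ρ[c/b](ρ[u/w](R))) → 3
  (ρ[c/e](σ[u='s'](T)) − π[u,c](ρ[c/b](ρ[u/w](R)))) → 2

== RESULT ==
u | c
s | 6
s | 9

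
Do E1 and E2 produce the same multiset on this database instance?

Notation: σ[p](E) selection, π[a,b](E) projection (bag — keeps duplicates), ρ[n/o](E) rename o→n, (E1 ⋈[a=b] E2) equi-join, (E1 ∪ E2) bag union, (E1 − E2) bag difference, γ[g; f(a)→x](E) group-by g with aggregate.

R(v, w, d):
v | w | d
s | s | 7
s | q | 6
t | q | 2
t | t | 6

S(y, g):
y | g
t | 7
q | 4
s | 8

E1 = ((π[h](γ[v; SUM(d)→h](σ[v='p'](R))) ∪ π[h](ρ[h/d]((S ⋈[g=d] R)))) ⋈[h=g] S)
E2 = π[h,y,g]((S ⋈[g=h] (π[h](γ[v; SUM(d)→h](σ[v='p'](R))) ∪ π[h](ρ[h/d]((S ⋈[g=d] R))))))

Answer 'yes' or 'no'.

E1 stepwise |·|:
  R → 4
  σ[v='p'](R) → 0
  γ[v; SUM(d)→h](σ[v='p'](R)) → 0
  π[h](γ[v; SUM(d)→h](σ[v='p'](R))) → 0
  S → 3
  R → 4
  (S ⋈[g=d] R) → 1
  ρ[h/d]((S ⋈[g=d] R)) → 1
  π[h](ρ[h/d]((S ⋈[g=d] R))) → 1
  (π[h](γ[v; SUM(d)→h](σ[v='p'](R))) ∪ π[h](ρ[h/d]((S ⋈[g=d] R)))) → 1
  S → 3
  ((π[h](γ[v; SUM(d)→h](σ[v='p'](R))) ∪ π[h](ρ[h/d]((S ⋈[g=d] R)))) ⋈[h=g] S) → 1
E2 stepwise |·|:
  S → 3
  R → 4
  σ[v='p'](R) → 0
  γ[v; SUM(d)→h](σ[v='p'](R)) → 0
  π[h](γ[v; SUM(d)→h](σ[v='p'](R))) → 0
  S → 3
  R → 4
  (S ⋈[g=d] R) → 1
  ρ[h/d]((S ⋈[g=d] R)) → 1
  π[h](ρ[h/d]((S ⋈[g=d] R))) → 1
  (π[h](γ[v; SUM(d)→h](σ[v='p'](R))) ∪ π[h](ρ[h/d]((S ⋈[g=d] R)))) → 1
  (S ⋈[g=h] (π[h](γ[v; SUM(d)→h](σ[v='p'](R))) ∪ π[h](ρ[h/d]((S ⋈[g=d] R))))) → 1
  π[h,y,g]((S ⋈[g=h] (π[h](γ[v; SUM(d)→h](σ[v='p'](R))) ∪ π[h](ρ[h/d]((S ⋈[g=d] R)))))) → 1

E1 and E2 produce the same multiset:
h | y | g
7 | t | 7

yes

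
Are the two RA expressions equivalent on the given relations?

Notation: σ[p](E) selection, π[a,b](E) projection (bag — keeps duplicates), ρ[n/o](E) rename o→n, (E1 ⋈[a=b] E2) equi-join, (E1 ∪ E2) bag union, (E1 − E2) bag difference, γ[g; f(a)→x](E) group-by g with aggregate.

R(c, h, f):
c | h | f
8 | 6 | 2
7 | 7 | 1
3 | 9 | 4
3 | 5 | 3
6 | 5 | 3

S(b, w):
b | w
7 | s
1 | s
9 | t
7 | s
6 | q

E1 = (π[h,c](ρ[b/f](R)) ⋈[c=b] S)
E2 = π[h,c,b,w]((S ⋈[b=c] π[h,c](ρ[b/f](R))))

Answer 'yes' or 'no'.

E1 stepwise |·|:
  R → 5
  ρ[b/f](R) → 5
  π[h,c](ρ[b/f](R)) → 5
  S → 5
  (π[h,c](ρ[b/f](R)) ⋈[c=b] S) → 3
E2 stepwise |·|:
  S → 5
  R → 5
  ρ[b/f](R) → 5
  π[h,c](ρ[b/f](R)) → 5
  (S ⋈[b=c] π[h,c](ρ[b/f](R))) → 3
  π[h,c,b,w]((S ⋈[b=c] π[h,c](ρ[b/f](R)))) → 3

E1 and E2 produce the same multiset:
h | c | b | w
5 | 6 | 6 | q
7 | 7 | 7 | s
7 | 7 | 7 | s

yes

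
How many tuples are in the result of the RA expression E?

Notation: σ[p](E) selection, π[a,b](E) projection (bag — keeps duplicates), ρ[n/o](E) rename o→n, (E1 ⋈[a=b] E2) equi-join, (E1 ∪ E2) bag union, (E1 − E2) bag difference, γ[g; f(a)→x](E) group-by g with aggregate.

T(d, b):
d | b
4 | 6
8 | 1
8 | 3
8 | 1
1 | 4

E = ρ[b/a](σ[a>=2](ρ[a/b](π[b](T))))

Stepwise |·|:
  T → 5
  π[b](T) → 5
  ρ[a/b](π[b](T)) → 5
  σ[a>=2](ρ[a/b](π[b](T))) → 3
  ρ[b/a](σ[a>=2](ρ[a/b](π[b](T)))) → 3

|E| = 3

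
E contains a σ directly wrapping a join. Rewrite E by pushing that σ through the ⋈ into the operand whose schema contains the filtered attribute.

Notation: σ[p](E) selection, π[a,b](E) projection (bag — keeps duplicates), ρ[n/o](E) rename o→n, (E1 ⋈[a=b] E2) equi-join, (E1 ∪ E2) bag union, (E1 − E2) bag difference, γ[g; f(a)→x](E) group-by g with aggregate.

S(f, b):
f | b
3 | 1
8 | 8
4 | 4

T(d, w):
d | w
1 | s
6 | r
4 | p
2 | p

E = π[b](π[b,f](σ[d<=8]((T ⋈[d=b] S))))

σ filters on d, owned by the left side.
E' = π[b](π[b,f]((σ[d<=8](T) ⋈[d=b] S)))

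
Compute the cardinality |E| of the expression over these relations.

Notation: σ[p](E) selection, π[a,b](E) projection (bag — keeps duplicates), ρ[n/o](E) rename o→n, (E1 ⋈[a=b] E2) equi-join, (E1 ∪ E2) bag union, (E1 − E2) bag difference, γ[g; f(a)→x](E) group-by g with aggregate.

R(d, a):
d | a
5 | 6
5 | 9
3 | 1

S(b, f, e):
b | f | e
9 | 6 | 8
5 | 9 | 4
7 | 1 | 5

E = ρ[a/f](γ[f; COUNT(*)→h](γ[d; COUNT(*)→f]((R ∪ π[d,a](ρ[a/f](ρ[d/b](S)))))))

Stepwise |·|:
  R → 3
  S → 3
  ρ[d/b](S) → 3
  ρ[a/f](ρ[d/b](S)) → 3
  π[d,a](ρ[a/f](ρ[d/b](S))) → 3
  (R ∪ π[d,a](ρ[a/f](ρ[d/b](S)))) → 6
  γ[d; COUNT(*)→f]((R ∪ π[d,a](ρ[a/f](ρ[d/b](S))))) → 4
  γ[f; COUNT(*)→h](γ[d; COUNT(*)→f]((R ∪ π[d,a](ρ[a/f](ρ[d/b](S)))))) → 2
  ρ[a/f](γ[f; COUNT(*)→h](γ[d; COUNT(*)→f]((R ∪ π[d,a](ρ[a/f](ρ[d/b](S))))))) → 2

|E| = 2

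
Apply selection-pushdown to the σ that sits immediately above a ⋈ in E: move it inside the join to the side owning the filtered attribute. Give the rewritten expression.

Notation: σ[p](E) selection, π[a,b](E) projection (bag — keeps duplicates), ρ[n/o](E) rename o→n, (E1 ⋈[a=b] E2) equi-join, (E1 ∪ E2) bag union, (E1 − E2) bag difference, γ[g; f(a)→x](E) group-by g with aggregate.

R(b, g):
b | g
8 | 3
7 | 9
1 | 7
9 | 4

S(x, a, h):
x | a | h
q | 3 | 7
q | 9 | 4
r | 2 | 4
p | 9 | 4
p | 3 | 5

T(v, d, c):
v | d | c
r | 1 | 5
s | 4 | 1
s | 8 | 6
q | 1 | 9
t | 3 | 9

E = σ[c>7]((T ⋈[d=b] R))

σ filters on c, owned by the left side.
E' = (σ[c>7](T) ⋈[d=b] R)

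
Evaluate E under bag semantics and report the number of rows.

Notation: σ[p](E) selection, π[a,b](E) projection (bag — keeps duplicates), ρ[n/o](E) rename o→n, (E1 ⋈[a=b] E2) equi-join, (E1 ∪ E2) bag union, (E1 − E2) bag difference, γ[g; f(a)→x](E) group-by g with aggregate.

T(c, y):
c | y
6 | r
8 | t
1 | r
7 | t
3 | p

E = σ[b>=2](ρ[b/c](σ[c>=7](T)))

Row counts bottom-up:
  T → 5
  σ[c>=7](T) → 2
  ρ[b/c](σ[c>=7](T)) → 2
  σ[b>=2](ρ[b/c](σ[c>=7](T))) → 2

|E| = 2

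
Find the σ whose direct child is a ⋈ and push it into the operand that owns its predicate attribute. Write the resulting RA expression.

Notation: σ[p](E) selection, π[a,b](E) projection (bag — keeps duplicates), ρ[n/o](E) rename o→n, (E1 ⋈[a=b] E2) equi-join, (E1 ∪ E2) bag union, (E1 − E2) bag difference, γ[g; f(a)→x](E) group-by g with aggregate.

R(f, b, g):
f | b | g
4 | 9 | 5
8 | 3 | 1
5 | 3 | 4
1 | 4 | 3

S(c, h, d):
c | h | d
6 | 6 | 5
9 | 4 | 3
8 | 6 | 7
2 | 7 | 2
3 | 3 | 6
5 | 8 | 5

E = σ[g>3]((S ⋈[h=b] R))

σ filters on g, owned by the right side.
E' = (S ⋈[h=b] σ[g>3](R))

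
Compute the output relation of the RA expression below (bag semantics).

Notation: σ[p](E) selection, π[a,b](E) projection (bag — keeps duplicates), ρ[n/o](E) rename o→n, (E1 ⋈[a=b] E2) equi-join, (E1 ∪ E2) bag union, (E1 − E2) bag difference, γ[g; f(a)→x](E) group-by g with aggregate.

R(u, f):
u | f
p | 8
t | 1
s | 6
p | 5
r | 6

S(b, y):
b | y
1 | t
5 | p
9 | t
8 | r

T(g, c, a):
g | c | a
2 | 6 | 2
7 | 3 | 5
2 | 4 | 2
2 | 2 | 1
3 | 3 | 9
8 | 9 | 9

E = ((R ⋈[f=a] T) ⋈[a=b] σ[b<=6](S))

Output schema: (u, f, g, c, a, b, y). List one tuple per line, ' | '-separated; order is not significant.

Stepwise |·|:
  R → 5
  T → 6
  (R ⋈[f=a] T) → 2
  S → 4
  σ[b<=6](S) → 2
  ((R ⋈[f=a] T) ⋈[a=b] σ[b<=6](S)) → 2

== RESULT ==
u | f | g | c | a | b | y
p | 5 | 7 | 3 | 5 | 5 | p
t | 1 | 2 | 2 | 1 | 1 | t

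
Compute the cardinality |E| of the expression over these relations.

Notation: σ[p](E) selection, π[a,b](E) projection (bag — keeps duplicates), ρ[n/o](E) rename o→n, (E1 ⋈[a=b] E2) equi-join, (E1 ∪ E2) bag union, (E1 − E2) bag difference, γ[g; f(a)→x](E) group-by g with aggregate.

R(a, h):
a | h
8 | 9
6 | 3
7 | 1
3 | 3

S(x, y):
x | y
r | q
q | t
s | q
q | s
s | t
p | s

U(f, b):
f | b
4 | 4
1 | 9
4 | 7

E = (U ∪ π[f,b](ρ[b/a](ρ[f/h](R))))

Per-node cardinality:
  U → 3
  R → 4
  ρ[f/h](R) → 4
  ρ[b/a](ρ[f/h](R)) → 4
  π[f,b](ρ[b/a](ρ[f/h](R))) → 4
  (U ∪ π[f,b](ρ[b/a](ρ[f/h](R)))) → 7

|E| = 7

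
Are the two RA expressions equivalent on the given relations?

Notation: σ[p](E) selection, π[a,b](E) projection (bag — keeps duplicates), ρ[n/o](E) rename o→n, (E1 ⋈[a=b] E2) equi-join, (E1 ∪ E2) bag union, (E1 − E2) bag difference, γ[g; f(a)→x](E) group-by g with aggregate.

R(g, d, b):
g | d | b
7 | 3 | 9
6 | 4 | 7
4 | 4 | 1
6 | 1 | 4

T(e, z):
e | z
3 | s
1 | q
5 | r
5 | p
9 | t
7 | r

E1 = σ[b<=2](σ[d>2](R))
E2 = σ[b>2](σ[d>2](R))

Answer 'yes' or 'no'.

E1 row counts bottom-up:
  R → 4
  σ[d>2](R) → 3
  σ[b<=2](σ[d>2](R)) → 1
E2 row counts bottom-up:
  R → 4
  σ[d>2](R) → 3
  σ[b>2](σ[d>2](R)) → 2

E1 result:
g | d | b
4 | 4 | 1
E2 result:
g | d | b
6 | 4 | 7
7 | 3 | 9
Witness: (6, 4, 7) appears 0× in E1 but 1× in E2.

no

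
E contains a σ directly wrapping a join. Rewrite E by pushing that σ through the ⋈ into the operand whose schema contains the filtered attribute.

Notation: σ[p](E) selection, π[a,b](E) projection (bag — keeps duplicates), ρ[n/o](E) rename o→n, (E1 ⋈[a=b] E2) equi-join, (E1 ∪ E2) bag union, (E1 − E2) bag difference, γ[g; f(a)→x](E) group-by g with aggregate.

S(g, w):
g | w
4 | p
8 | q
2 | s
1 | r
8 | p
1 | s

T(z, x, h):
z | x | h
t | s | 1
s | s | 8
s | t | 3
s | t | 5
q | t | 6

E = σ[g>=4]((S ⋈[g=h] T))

σ filters on g, owned by the left side.
E' = (σ[g>=4](S) ⋈[g=h] T)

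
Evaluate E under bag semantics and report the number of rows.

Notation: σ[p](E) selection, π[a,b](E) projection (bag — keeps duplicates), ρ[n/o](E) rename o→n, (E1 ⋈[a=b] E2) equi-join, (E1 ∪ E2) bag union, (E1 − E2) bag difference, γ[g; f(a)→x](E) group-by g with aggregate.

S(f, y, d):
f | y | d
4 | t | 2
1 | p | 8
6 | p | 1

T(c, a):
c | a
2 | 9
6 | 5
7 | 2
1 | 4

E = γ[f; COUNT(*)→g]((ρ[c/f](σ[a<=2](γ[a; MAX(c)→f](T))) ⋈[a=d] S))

Stepwise |·|:
  T → 4
  γ[a; MAX(c)→f](T) → 4
  σ[a<=2](γ[a; MAX(c)→f](T)) → 1
  ρ[c/f](σ[a<=2](γ[a; MAX(c)→f](T))) → 1
  S → 3
  (ρ[c/f](σ[a<=2](γ[a; MAX(c)→f](T))) ⋈[a=d] S) → 1
  γ[f; COUNT(*)→g]((ρ[c/f](σ[a<=2](γ[a; MAX(c)→f](T))) ⋈[a=d] S)) → 1

|E| = 1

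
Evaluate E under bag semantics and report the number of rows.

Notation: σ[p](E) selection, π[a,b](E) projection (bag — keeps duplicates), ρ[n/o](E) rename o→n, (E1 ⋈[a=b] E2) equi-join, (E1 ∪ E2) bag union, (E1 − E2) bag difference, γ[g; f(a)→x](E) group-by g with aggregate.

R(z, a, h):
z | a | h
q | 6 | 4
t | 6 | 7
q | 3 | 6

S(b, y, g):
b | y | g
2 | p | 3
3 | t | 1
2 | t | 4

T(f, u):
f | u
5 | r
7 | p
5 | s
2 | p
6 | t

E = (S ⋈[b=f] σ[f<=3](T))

Stepwise |·|:
  S → 3
  T → 5
  σ[f<=3](T) → 1
  (S ⋈[b=f] σ[f<=3](T)) → 2

|E| = 2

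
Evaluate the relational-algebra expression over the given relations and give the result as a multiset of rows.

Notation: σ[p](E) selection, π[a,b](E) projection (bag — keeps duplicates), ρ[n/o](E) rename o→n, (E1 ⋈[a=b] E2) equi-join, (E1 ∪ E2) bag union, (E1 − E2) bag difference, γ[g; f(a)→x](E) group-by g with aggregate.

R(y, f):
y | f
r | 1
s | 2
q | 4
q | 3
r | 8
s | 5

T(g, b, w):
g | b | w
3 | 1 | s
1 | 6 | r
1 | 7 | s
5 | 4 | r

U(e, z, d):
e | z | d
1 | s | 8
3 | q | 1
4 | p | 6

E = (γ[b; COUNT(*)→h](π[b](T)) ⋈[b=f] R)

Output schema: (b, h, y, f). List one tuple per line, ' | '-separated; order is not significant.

Row counts bottom-up:
  T → 4
  π[b](T) → 4
  γ[b; COUNT(*)→h](π[b](T)) → 4
  R → 6
  (γ[b; COUNT(*)→h](π[b](T)) ⋈[b=f] R) → 2

== RESULT ==
b | h | y | f
1 | 1 | r | 1
4 | 1 | q | 4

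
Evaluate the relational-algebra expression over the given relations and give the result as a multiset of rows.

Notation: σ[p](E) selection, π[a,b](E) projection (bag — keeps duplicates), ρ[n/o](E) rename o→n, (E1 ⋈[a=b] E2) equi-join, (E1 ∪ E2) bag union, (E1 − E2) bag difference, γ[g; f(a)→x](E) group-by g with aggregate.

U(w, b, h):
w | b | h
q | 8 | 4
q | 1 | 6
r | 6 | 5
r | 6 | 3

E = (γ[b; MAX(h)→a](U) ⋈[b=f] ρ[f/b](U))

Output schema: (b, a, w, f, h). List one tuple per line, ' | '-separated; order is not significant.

Per-node cardinality:
  U → 4
  γ[b; MAX(h)→a](U) → 3
  U → 4
  ρ[f/b](U) → 4
  (γ[b; MAX(h)→a](U) ⋈[b=f] ρ[f/b](U)) → 4

== RESULT ==
b | a | w | f | h
1 | 6 | q | 1 | 6
6 | 5 | r | 6 | 3
6 | 5 | r | 6 | 5
8 | 4 | q | 8 | 4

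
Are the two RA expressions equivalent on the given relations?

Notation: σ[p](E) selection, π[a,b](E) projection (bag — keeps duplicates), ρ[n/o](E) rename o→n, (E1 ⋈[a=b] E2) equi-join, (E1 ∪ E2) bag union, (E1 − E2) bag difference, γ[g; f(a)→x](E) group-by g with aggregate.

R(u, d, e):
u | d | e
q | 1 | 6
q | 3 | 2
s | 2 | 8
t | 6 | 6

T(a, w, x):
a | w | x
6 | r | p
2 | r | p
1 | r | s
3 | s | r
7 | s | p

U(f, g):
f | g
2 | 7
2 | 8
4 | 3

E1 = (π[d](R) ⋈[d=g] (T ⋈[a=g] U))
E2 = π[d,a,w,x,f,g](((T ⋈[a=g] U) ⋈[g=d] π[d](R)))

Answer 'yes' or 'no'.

E1 subexpression sizes:
  R → 4
  π[d](R) → 4
  T → 5
  U → 3
  (T ⋈[a=g] U) → 2
  (π[d](R) ⋈[d=g] (T ⋈[a=g] U)) → 1
E2 subexpression sizes:
  T → 5
  U → 3
  (T ⋈[a=g] U) → 2
  R → 4
  π[d](R) → 4
  ((T ⋈[a=g] U) ⋈[g=d] π[d](R)) → 1
  π[d,a,w,x,f,g](((T ⋈[a=g] U) ⋈[g=d] π[d](R))) → 1

E1 and E2 produce the same multiset:
d | a | w | x | f | g
3 | 3 | s | r | 4 | 3

yes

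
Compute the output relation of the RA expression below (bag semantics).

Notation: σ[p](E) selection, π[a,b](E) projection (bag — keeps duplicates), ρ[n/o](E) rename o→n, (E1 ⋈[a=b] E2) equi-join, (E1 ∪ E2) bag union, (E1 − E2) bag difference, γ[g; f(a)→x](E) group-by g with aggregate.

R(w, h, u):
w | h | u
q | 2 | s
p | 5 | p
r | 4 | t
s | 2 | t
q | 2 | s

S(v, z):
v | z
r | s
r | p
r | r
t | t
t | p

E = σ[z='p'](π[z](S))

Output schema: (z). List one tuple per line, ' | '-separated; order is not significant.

Stepwise |·|:
  S → 5
  π[z](S) → 5
  σ[z='p'](π[z](S)) → 2

== RESULT ==
z
p
p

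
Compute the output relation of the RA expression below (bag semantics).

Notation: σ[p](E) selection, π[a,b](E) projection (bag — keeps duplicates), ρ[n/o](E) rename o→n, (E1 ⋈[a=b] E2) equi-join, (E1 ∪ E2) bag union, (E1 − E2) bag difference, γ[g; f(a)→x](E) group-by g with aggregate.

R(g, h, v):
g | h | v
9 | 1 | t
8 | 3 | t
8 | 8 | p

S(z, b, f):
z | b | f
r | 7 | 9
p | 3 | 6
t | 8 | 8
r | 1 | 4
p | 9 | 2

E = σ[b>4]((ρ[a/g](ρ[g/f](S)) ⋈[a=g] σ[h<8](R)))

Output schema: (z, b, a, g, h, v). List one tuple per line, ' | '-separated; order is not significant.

Stepwise |·|:
  S → 5
  ρ[g/f](S) → 5
  ρ[a/g](ρ[g/f](S)) → 5
  R → 3
  σ[h<8](R) → 2
  (ρ[a/g](ρ[g/f](S)) ⋈[a=g] σ[h<8](R)) → 2
  σ[b>4]((ρ[a/g](ρ[g/f](S)) ⋈[a=g] σ[h<8](R))) → 2

== RESULT ==
z | b | a | g | h | v
r | 7 | 9 | 9 | 1 | t
t | 8 | 8 | 8 | 3 | t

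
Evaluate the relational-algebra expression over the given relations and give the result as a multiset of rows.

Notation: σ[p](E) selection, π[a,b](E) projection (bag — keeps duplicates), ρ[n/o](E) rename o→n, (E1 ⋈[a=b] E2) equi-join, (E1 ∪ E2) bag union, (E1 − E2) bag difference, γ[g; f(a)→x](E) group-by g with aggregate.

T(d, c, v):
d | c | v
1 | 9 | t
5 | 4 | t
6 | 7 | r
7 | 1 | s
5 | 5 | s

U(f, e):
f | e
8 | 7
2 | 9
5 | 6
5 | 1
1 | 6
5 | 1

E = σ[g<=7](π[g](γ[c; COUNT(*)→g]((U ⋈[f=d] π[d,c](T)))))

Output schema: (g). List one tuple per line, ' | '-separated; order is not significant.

Stepwise |·|:
  U → 6
  T → 5
  π[d,c](T) → 5
  (U ⋈[f=d] π[d,c](T)) → 7
  γ[c; COUNT(*)→g]((U ⋈[f=d] π[d,c](T))) → 3
  π[g](γ[c; COUNT(*)→g]((U ⋈[f=d] π[d,c](T)))) → 3
  σ[g<=7](π[g](γ[c; COUNT(*)→g]((U ⋈[f=d] π[d,c](T))))) → 3

== RESULT ==
g
1
3
3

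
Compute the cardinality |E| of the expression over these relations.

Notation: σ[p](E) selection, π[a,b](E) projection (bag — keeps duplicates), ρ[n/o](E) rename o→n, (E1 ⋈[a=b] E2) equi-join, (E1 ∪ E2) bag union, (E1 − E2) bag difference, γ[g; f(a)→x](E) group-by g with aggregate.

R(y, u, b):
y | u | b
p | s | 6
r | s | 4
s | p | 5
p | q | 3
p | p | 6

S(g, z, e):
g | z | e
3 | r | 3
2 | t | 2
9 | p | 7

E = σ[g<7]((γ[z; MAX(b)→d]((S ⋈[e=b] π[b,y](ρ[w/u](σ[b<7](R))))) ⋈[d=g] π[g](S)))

Subexpression sizes:
  S → 3
  R → 5
  σ[b<7](R) → 5
  ρ[w/u](σ[b<7](R)) → 5
  π[b,y](ρ[w/u](σ[b<7](R))) → 5
  (S ⋈[e=b] π[b,y](ρ[w/u](σ[b<7](R)))) → 1
  γ[z; MAX(b)→d]((S ⋈[e=b] π[b,y](ρ[w/u](σ[b<7](R))))) → 1
  S → 3
  π[g](S) → 3
  (γ[z; MAX(b)→d]((S ⋈[e=b] π[b,y](ρ[w/u](σ[b<7](R))))) ⋈[d=g] π[g](S)) → 1
  σ[g<7]((γ[z; MAX(b)→d]((S ⋈[e=b] π[b,y](ρ[w/u](σ[b<7](R))))) ⋈[d=g] π[g](S))) → 1

|E| = 1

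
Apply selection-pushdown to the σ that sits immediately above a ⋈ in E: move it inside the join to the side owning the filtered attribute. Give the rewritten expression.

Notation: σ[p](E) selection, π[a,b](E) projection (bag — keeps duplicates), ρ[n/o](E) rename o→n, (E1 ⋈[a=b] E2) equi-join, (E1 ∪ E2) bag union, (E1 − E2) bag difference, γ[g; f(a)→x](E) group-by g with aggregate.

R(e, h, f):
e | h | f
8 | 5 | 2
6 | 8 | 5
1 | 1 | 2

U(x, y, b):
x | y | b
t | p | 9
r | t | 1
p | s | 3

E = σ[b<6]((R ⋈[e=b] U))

σ filters on b, owned by the right side.
E' = (R ⋈[e=b] σ[b<6](U))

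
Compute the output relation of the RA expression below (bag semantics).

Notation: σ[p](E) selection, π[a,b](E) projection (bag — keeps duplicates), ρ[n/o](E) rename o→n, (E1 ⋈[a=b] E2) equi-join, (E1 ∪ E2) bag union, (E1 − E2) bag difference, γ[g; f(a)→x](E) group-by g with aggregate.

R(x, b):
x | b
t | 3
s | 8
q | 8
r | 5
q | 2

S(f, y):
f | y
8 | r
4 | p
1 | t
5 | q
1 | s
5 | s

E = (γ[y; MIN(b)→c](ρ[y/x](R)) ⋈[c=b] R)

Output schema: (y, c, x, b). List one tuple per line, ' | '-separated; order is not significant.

Row counts bottom-up:
  R → 5
  ρ[y/x](R) → 5
  γ[y; MIN(b)→c](ρ[y/x](R)) → 4
  R → 5
  (γ[y; MIN(b)→c](ρ[y/x](R)) ⋈[c=b] R) → 5

== RESULT ==
y | c | x | b
q | 2 | q | 2
r | 5 | r | 5
s | 8 | q | 8
s | 8 | s | 8
t | 3 | t | 3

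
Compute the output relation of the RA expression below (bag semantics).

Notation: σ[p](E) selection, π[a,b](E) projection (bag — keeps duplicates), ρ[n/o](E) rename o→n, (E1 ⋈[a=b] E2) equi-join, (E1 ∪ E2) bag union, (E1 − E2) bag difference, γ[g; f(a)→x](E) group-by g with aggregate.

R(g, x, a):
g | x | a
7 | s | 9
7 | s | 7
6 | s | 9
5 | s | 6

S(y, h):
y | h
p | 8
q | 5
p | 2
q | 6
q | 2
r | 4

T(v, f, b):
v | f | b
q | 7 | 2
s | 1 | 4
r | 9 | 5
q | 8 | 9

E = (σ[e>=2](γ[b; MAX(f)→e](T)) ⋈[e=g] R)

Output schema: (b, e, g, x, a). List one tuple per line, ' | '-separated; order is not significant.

Stepwise |·|:
  T → 4
  γ[b; MAX(f)→e](T) → 4
  σ[e>=2](γ[b; MAX(f)→e](T)) → 3
  R → 4
  (σ[e>=2](γ[b; MAX(f)→e](T)) ⋈[e=g] R) → 2

== RESULT ==
b | e | g | x | a
2 | 7 | 7 | s | 7
2 | 7 | 7 | s | 9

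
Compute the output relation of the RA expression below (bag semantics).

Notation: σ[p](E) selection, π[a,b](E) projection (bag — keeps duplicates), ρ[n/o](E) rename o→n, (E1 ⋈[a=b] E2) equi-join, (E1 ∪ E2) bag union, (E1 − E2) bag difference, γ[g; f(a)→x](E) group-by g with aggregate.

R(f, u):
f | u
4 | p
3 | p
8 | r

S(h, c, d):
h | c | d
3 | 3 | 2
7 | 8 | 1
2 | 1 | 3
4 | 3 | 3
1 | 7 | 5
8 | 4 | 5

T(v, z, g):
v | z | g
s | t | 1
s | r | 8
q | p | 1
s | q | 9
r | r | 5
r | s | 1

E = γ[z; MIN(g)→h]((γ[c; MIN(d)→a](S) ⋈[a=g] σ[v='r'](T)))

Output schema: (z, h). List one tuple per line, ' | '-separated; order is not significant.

Row counts bottom-up:
  S → 6
  γ[c; MIN(d)→a](S) → 5
  T → 6
  σ[v='r'](T) → 2
  (γ[c; MIN(d)→a](S) ⋈[a=g] σ[v='r'](T)) → 3
  γ[z; MIN(g)→h]((γ[c; MIN(d)→a](S) ⋈[a=g] σ[v='r'](T))) → 2

== RESULT ==
z | h
r | 5
s | 1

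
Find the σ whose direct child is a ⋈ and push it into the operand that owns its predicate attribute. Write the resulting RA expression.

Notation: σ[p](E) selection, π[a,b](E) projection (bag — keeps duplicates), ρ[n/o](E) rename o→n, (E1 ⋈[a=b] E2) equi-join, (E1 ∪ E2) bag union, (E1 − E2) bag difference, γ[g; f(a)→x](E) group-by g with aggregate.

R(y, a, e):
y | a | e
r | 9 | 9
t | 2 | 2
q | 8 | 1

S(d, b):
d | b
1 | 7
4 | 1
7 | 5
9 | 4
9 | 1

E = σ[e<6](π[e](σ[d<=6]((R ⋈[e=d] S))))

σ filters on d, owned by the right side.
E' = σ[e<6](π[e]((R ⋈[e=d] σ[d<=6](S))))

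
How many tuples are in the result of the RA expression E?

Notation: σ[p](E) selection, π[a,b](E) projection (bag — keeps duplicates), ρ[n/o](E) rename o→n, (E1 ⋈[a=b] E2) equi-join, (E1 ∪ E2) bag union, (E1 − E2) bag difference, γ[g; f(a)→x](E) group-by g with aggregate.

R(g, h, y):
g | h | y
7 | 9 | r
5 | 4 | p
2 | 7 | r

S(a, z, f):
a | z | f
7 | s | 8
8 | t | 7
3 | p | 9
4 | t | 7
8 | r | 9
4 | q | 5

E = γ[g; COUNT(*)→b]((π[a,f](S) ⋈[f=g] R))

Row counts bottom-up:
  S → 6
  π[a,f](S) → 6
  R → 3
  (π[a,f](S) ⋈[f=g] R) → 3
  γ[g; COUNT(*)→b]((π[a,f](S) ⋈[f=g] R)) → 2

|E| = 2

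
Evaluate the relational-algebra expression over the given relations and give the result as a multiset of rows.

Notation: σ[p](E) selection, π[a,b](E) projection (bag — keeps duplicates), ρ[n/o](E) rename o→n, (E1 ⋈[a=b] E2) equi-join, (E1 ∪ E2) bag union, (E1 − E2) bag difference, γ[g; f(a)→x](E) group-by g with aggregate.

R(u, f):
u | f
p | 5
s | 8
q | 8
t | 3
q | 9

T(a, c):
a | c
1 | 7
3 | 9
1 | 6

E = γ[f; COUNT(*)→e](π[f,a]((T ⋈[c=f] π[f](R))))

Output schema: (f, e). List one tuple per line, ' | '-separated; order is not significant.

Stepwise |·|:
  T → 3
  R → 5
  π[f](R) → 5
  (T ⋈[c=f] π[f](R)) → 1
  π[f,a]((T ⋈[c=f] π[f](R))) → 1
  γ[f; COUNT(*)→e](π[f,a]((T ⋈[c=f] π[f](R)))) → 1

== RESULT ==
f | e
9 | 1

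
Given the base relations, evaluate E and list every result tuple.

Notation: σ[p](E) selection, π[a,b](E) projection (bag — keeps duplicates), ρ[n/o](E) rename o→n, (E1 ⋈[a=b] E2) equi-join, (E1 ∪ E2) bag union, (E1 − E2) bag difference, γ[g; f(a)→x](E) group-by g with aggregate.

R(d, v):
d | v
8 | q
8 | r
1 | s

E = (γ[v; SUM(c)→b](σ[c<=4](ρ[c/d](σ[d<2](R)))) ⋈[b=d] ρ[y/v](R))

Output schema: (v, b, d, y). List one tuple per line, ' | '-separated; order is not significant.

Subexpression sizes:
  R → 3
  σ[d<2](R) → 1
  ρ[c/d](σ[d<2](R)) → 1
  σ[c<=4](ρ[c/d](σ[d<2](R))) → 1
  γ[v; SUM(c)→b](σ[c<=4](ρ[c/d](σ[d<2](R)))) → 1
  R → 3
  ρ[y/v](R) → 3
  (γ[v; SUM(c)→b](σ[c<=4](ρ[c/d](σ[d<2](R)))) ⋈[b=d] ρ[y/v](R)) → 1

== RESULT ==
v | b | d | y
s | 1 | 1 | s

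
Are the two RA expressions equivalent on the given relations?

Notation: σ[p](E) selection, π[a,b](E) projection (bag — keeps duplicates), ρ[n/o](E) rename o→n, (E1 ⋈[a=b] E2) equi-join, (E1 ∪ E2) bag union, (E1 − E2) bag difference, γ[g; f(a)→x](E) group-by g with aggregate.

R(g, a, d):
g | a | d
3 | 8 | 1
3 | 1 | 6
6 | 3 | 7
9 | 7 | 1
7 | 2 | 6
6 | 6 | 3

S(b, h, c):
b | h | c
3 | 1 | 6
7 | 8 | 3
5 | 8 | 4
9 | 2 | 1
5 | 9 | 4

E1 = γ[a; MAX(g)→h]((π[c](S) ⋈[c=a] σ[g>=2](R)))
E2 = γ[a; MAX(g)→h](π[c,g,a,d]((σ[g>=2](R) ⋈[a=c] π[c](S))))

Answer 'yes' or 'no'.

E1 per-node cardinality:
  S → 5
  π[c](S) → 5
  R → 6
  σ[g>=2](R) → 6
  (π[c](S) ⋈[c=a] σ[g>=2](R)) → 3
  γ[a; MAX(g)→h]((π[c](S) ⋈[c=a] σ[g>=2](R))) → 3
E2 per-node cardinality:
  R → 6
  σ[g>=2](R) → 6
  S → 5
  π[c](S) → 5
  (σ[g>=2](R) ⋈[a=c] π[c](S)) → 3
  π[c,g,a,d]((σ[g>=2](R) ⋈[a=c] π[c](S))) → 3
  γ[a; MAX(g)→h](π[c,g,a,d]((σ[g>=2](R) ⋈[a=c] π[c](S)))) → 3

E1 and E2 produce the same multiset:
a | h
1 | 3
3 | 6
6 | 6

yes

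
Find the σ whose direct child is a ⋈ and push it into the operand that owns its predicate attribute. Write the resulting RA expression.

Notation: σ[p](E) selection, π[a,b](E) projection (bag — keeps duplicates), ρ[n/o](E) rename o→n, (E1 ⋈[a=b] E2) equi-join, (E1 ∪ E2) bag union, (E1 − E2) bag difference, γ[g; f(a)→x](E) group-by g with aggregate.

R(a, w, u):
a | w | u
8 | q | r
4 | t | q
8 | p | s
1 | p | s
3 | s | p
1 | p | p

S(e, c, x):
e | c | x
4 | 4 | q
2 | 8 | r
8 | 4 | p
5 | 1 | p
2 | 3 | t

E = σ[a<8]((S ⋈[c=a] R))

σ filters on a, owned by the right side.
E' = (S ⋈[c=a] σ[a<8](R))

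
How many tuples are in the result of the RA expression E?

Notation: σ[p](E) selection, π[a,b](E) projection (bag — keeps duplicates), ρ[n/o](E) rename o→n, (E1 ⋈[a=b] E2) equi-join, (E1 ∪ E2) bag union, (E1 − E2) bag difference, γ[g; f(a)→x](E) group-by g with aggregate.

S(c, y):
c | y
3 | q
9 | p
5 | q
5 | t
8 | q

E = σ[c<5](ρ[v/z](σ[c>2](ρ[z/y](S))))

Subexpression sizes:
  S → 5
  ρ[z/y](S) → 5
  σ[c>2](ρ[z/y](S)) → 5
  ρ[v/z](σ[c>2](ρ[z/y](S))) → 5
  σ[c<5](ρ[v/z](σ[c>2](ρ[z/y](S)))) → 1

|E| = 1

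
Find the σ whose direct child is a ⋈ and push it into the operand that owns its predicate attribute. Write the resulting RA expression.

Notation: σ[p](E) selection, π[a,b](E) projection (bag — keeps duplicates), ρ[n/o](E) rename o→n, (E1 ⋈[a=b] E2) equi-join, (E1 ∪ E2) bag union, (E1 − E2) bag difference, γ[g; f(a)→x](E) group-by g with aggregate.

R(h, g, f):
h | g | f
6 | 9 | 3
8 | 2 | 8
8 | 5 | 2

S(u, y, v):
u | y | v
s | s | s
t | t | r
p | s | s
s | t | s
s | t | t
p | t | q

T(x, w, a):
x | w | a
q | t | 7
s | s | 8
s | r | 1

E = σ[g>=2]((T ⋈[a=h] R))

σ filters on g, owned by the right side.
E' = (T ⋈[a=h] σ[g>=2](R))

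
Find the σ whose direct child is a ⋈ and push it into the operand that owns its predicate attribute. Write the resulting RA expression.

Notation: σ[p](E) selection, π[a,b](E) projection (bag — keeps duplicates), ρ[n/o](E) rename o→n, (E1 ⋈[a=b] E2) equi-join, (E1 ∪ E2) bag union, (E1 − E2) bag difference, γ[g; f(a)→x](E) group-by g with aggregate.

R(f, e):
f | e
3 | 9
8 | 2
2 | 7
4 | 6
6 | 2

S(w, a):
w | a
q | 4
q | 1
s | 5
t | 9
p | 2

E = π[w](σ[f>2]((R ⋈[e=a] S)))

σ filters on f, owned by the left side.
E' = π[w]((σ[f>2](R) ⋈[e=a] S))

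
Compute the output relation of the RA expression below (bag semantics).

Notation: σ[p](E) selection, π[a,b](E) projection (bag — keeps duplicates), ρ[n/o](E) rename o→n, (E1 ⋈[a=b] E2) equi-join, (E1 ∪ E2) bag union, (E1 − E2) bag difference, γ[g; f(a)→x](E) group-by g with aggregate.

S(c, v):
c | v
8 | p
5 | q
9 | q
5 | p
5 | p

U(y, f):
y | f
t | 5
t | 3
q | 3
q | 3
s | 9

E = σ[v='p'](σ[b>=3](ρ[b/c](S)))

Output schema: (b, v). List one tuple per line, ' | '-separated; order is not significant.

Stepwise |·|:
  S → 5
  ρ[b/c](S) → 5
  σ[b>=3](ρ[b/c](S)) → 5
  σ[v='p'](σ[b>=3](ρ[b/c](S))) → 3

== RESULT ==
b | v
5 | p
5 | p
8 | p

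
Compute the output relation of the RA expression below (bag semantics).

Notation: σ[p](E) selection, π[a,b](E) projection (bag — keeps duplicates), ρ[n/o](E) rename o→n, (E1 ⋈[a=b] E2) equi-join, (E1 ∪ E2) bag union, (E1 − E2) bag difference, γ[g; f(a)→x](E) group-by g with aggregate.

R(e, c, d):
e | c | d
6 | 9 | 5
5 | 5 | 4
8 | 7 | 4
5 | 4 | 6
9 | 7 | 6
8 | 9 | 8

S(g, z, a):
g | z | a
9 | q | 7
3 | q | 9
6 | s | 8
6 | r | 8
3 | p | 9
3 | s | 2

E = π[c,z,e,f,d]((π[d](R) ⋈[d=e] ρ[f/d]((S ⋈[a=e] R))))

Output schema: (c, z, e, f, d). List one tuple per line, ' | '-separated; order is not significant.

Row counts bottom-up:
  R → 6
  π[d](R) → 6
  S → 6
  R → 6
  (S ⋈[a=e] R) → 6
  ρ[f/d]((S ⋈[a=e] R)) → 6
  (π[d](R) ⋈[d=e] ρ[f/d]((S ⋈[a=e] R))) → 4
  π[c,z,e,f,d]((π[d](R) ⋈[d=e] ρ[f/d]((S ⋈[a=e] R)))) → 4

== RESULT ==
c | z | e | f | d
7 | r | 8 | 4 | 8
7 | s | 8 | 4 | 8
9 | r | 8 | 8 | 8
9 | s | 8 | 8 | 8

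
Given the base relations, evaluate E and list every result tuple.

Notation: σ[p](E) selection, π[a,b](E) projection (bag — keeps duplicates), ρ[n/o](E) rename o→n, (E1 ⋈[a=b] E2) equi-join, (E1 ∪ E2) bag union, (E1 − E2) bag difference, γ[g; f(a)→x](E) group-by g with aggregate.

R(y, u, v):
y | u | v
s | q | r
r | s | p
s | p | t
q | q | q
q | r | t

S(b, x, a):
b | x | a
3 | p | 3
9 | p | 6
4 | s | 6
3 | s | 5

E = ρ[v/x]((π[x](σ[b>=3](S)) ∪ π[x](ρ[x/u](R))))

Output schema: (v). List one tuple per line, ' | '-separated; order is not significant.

Per-node cardinality:
  S → 4
  σ[b>=3](S) → 4
  π[x](σ[b>=3](S)) → 4
  R → 5
  ρ[x/u](R) → 5
  π[x](ρ[x/u](R)) → 5
  (π[x](σ[b>=3](S)) ∪ π[x](ρ[x/u](R))) → 9
  ρ[v/x]((π[x](σ[b>=3](S)) ∪ π[x](ρ[x/u](R)))) → 9

== RESULT ==
v
p
p
p
q
q
r
s
s
s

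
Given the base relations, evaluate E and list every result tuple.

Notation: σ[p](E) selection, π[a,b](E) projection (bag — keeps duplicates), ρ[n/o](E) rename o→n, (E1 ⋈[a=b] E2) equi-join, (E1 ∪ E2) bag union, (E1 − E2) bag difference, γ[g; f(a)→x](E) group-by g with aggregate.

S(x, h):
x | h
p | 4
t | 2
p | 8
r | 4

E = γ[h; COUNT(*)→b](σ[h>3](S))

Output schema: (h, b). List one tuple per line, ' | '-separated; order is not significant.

Row counts bottom-up:
  S → 4
  σ[h>3](S) → 3
  γ[h; COUNT(*)→b](σ[h>3](S)) → 2

== RESULT ==
h | b
4 | 2
8 | 1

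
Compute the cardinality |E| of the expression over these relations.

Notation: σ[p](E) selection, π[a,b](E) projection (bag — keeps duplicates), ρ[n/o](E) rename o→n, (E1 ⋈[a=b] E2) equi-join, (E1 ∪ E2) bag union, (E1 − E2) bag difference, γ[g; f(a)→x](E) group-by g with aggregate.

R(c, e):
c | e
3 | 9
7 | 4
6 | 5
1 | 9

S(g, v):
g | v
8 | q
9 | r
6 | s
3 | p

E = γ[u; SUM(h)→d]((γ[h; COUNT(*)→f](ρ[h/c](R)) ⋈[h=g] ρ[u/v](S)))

Stepwise |·|:
  R → 4
  ρ[h/c](R) → 4
  γ[h; COUNT(*)→f](ρ[h/c](R)) → 4
  S → 4
  ρ[u/v](S) → 4
  (γ[h; COUNT(*)→f](ρ[h/c](R)) ⋈[h=g] ρ[u/v](S)) → 2
  γ[u; SUM(h)→d]((γ[h; COUNT(*)→f](ρ[h/c](R)) ⋈[h=g] ρ[u/v](S))) → 2

|E| = 2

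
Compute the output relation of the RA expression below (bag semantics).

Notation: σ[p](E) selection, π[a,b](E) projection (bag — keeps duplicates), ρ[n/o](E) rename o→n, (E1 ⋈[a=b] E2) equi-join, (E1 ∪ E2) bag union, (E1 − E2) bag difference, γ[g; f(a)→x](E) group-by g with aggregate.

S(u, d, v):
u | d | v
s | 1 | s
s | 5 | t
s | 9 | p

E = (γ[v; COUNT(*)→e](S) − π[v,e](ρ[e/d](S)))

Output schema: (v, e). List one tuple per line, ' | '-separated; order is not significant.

Subexpression sizes:
  S → 3
  γ[v; COUNT(*)→e](S) → 3
  S → 3
  ρ[e/d](S) → 3
  π[v,e](ρ[e/d](S)) → 3
  (γ[v; COUNT(*)→e](S) − π[v,e](ρ[e/d](S))) → 2

== RESULT ==
v | e
p | 1
t | 1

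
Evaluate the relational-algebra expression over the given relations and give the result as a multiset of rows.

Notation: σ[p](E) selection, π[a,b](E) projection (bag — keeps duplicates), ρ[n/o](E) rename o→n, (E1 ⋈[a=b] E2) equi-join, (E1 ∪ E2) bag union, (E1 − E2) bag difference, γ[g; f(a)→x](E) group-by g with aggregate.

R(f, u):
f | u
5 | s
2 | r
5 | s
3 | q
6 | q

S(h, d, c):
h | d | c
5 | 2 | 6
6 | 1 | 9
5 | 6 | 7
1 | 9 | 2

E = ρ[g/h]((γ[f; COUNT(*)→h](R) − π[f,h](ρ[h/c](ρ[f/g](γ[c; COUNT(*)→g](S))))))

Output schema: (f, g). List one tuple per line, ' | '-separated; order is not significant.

Subexpression sizes:
  R → 5
  γ[f; COUNT(*)→h](R) → 4
  S → 4
  γ[c; COUNT(*)→g](S) → 4
  ρ[f/g](γ[c; COUNT(*)→g](S)) → 4
  ρ[h/c](ρ[f/g](γ[c; COUNT(*)→g](S))) → 4
  π[f,h](ρ[h/c](ρ[f/g](γ[c; COUNT(*)→g](S)))) → 4
  (γ[f; COUNT(*)→h](R) − π[f,h](ρ[h/c](ρ[f/g](γ[c; COUNT(*)→g](S))))) → 4
  ρ[g/h]((γ[f; COUNT(*)→h](R) − π[f,h](ρ[h/c](ρ[f/g](γ[c; COUNT(*)→g](S)))))) → 4

== RESULT ==
f | g
2 | 1
3 | 1
5 | 2
6 | 1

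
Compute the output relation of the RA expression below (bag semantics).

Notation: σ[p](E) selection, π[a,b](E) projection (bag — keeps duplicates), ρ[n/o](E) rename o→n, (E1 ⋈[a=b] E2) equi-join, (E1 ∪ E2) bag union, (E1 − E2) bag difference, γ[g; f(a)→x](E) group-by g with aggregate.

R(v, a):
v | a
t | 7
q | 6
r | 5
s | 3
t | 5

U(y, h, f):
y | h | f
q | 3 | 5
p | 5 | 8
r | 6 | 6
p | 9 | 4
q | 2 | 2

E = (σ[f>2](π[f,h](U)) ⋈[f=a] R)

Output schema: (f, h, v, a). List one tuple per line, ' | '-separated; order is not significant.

Subexpression sizes:
  U → 5
  π[f,h](U) → 5
  σ[f>2](π[f,h](U)) → 4
  R → 5
  (σ[f>2](π[f,h](U)) ⋈[f=a] R) → 3

== RESULT ==
f | h | v | a
5 | 3 | r | 5
5 | 3 | t | 5
6 | 6 | q | 6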